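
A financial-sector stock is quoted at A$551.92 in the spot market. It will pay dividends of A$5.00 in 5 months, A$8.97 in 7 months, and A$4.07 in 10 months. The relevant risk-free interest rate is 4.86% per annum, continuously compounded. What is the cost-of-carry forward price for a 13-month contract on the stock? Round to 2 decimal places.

PV(dividends) I = 5.00·e^(−0.0486·5/12) + 8.97·e^(−0.0486·7/12) + 4.07·e^(−0.0486·10/12)
I = 4.8998 + 8.7193 + 3.9085 = 17.5276
F = (S − I)·e^(rT) = (551.92 − 17.5276) · e^(0.0486·13/12)
= 534.3924 · e^0.052650 = 534.3924 × 1.054061 = A$563.28

A$563.28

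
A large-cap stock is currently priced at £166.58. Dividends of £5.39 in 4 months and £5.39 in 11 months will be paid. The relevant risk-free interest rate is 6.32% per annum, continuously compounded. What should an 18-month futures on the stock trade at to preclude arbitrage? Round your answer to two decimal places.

£171.75

PV(dividends) I = 5.39·e^(−0.0632·4/12) + 5.39·e^(−0.0632·11/12)
I = 5.2776 + 5.0866 = 10.3642
F = (S − I)·e^(rT) = (166.58 − 10.3642) · e^(0.0632·18/12)
= 156.2158 · e^0.094800 = 156.2158 × 1.099439 = £171.75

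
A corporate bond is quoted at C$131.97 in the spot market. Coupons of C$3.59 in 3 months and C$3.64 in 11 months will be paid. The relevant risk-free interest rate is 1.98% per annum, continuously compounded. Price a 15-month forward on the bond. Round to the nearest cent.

C$127.95

PV(coupons) I = 3.59·e^(−0.0198·3/12) + 3.64·e^(−0.0198·11/12)
I = 3.5723 + 3.5745 = 7.1468
F = (S − I)·e^(rT) = (131.97 − 7.1468) · e^(0.0198·15/12)
= 124.8232 · e^0.024750 = 124.8232 × 1.025059 = C$127.95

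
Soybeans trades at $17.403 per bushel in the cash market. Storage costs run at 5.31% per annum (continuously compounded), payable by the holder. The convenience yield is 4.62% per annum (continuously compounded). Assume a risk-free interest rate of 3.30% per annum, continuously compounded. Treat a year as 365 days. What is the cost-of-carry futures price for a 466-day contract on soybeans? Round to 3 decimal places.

$18.312 per bushel

Net carry = r + u − y = 0.0330 + 0.0531 − 0.0462 = 0.0399
F = S·e^((r+u−y)T) = 17.403 · e^(0.0399 × 466/365) = 17.403 · e^0.050941
= 17.403 × 1.052261 = $18.312 per bushel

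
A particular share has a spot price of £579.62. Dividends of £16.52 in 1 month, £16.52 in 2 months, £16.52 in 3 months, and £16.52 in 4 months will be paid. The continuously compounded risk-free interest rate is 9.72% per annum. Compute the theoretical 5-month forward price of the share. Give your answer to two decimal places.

PV(dividends) I = 16.52·e^(−0.0972·1/12) + 16.52·e^(−0.0972·2/12) + 16.52·e^(−0.0972·3/12) + 16.52·e^(−0.0972·4/12)
I = 16.3867 + 16.2545 + 16.1234 + 15.9933 = 64.7579
F = (S − I)·e^(rT) = (579.62 − 64.7579) · e^(0.0972·5/12)
= 514.8621 · e^0.040500 = 514.8621 × 1.041331 = £536.14

£536.14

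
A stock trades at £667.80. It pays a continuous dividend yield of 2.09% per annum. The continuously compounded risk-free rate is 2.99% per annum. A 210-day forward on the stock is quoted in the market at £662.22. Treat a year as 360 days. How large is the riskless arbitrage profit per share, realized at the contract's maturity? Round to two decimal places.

£9.10 per share

Fair forward: F* = S·e^(carry·T), with carry = (r − q) = 0.0299 − 0.0209 = 0.0090
F* = 667.80 · e^(0.0090 × 210/360) = 667.80 · e^0.005250 = 667.80 × 1.005264 = £671.3153
Market £662.22 < fair £671.3153: forward underpriced → reverse cash-and-carry (short spot, go long the forward).
At maturity, profit = |F_mkt − F*| = |662.22 − 671.3153| = £9.10 per share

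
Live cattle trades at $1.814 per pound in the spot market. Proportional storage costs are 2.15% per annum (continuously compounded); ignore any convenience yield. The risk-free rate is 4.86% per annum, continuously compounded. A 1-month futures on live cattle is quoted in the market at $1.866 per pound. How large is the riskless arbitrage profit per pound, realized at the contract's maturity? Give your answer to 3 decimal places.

Fair futures: F* = S·e^(carry·T), with carry = (r + u) = 0.0486 + 0.0215 = 0.0701
F* = 1.814 · e^(0.0701 × 1/12) = 1.814 · e^0.005842 = 1.814 × 1.005859 = $1.8246
Market $1.866 > fair $1.8246: forward overpriced → cash-and-carry (buy spot, short the forward).
At maturity, profit = |F_mkt − F*| = |1.866 − 1.8246| = $0.041 per pound

$0.041 per pound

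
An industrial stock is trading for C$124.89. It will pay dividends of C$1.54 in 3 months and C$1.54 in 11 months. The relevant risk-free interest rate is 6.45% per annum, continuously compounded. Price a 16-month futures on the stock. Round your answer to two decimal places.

C$132.87

PV(dividends) I = 1.54·e^(−0.0645·3/12) + 1.54·e^(−0.0645·11/12)
I = 1.5154 + 1.4516 = 2.9670
F = (S − I)·e^(rT) = (124.89 − 2.9670) · e^(0.0645·16/12)
= 121.9230 · e^0.086000 = 121.9230 × 1.089806 = C$132.87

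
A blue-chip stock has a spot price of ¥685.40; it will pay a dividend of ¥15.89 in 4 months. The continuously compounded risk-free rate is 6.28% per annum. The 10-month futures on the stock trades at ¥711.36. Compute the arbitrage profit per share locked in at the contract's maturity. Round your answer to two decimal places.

¥5.53 per share

PV(dividends) I = 15.89·e^(−0.0628·4/12) = 15.5608
Fair futures F* = (S − I)·e^(rT) = (685.40 − 15.5608)·e^0.052333 = 669.8392 × 1.053727 = 705.8277
Market ¥711.36 > fair 705.8277: forward overpriced → cash-and-carry (borrow at r, buy the stock and collect the dividends, short the forward).
Profit at T = |F_mkt − F*| = |711.36 − 705.8277| = ¥5.53 per share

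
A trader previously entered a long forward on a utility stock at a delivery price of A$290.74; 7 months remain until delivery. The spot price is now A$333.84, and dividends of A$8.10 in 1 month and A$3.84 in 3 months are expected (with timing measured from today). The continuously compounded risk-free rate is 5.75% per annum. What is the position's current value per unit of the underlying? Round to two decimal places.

A$40.84

PV(remaining dividends) I = 8.10·e^(−0.0575·1/12) + 3.84·e^(−0.0575·3/12) = 11.8465
Current forward F = (S − I)·e^(rT) = (333.84 − 11.8465)·e^(0.0575·7/12) = 321.9935 × 1.034111 = 332.9770
Value (long) = (F − K)·e^(−rT) = (332.9770 − 290.74) × 0.967015 = 40.8438
Value = A$40.84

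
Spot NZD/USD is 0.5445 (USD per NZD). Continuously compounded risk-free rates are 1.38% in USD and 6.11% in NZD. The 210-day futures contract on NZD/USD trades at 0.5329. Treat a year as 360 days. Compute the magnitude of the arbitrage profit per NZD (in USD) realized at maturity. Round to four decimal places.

0.0032 per NZD (in USD)

Fair futures: F* = S·e^(carry·T), with carry = (r_USD − r_NZD) = 0.0138 − 0.0611 = -0.0473
F* = 0.5445 · e^(-0.0473 × 210/360) = 0.5445 · e^-0.027592 = 0.5445 × 0.972785 = 0.5297
Market 0.5329 > fair 0.5297: forward overpriced → cash-and-carry (buy spot, short the forward).
At maturity, profit = |F_mkt − F*| = |0.5329 − 0.5297| = 0.0032 per NZD (in USD)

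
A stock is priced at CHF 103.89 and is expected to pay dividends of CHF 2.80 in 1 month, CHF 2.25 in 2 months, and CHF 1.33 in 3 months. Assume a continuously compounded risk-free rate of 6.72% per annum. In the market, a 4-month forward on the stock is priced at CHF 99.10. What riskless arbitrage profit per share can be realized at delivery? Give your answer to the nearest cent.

PV(dividends) I = 2.80·e^(−0.0672·1/12) + 2.25·e^(−0.0672·2/12) + 1.33·e^(−0.0672·3/12) = 6.3171
Fair forward F* = (S − I)·e^(rT) = (103.89 − 6.3171)·e^0.022400 = 97.5729 × 1.022653 = 99.7832
Market CHF 99.10 < fair 99.7832: forward underpriced → reverse cash-and-carry (short the stock, invest proceeds at r, pay the dividends, go long the forward).
Profit at T = |F_mkt − F*| = |99.10 − 99.7832| = CHF 0.68 per share

CHF 0.68 per share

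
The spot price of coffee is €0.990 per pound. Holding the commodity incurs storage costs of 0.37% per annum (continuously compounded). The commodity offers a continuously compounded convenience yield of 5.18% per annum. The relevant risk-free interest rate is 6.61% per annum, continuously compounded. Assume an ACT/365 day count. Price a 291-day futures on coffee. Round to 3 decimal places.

€1.004 per pound

Net carry = r + u − y = 0.0661 + 0.0037 − 0.0518 = 0.0180
F = S·e^((r+u−y)T) = 0.990 · e^(0.0180 × 291/365) = 0.990 · e^0.014351
= 0.990 × 1.014454 = €1.004 per pound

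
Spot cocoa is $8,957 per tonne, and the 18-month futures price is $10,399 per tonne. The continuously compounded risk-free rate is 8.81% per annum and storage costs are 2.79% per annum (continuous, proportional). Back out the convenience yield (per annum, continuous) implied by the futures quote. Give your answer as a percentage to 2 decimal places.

F = S·e^((r+u−y)T) ⇒ (r+u−y) = ln(F/S)/T
ln(10399/8957) = 0.149274; /T ⇒ 0.099516
y = r + u − ln(F/S)/T = 0.0881 + 0.0279 − 0.099516 = 0.016484
y = 1.65%

1.65%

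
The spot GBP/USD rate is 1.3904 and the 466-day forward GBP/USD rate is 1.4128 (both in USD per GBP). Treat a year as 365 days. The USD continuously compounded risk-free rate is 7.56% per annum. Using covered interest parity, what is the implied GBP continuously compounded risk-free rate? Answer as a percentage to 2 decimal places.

6.31%

F = S·e^((r_USD − r_GBP)T) ⇒ r_GBP = r_USD − ln(F/S)/T
ln(1.4128/1.3904) = 0.015982; /(466/365) = 0.012518
r_GBP = 0.0756 − 0.012518 = 0.063082
r_GBP = 6.31%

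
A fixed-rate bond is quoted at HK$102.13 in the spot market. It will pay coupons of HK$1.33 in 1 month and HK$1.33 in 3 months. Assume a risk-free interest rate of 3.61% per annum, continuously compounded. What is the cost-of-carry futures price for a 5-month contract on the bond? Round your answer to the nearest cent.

HK$100.99

PV(coupons) I = 1.33·e^(−0.0361·1/12) + 1.33·e^(−0.0361·3/12)
I = 1.3260 + 1.3181 = 2.6441
F = (S − I)·e^(rT) = (102.13 − 2.6441) · e^(0.0361·5/12)
= 99.4859 · e^0.015042 = 99.4859 × 1.015156 = HK$100.99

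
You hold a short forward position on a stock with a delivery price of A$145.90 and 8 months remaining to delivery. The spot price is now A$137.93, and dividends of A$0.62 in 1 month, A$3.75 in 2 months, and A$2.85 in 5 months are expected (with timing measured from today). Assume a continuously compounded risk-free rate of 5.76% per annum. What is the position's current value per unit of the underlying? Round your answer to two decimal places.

PV(remaining dividends) I = 0.62·e^(−0.0576·1/12) + 3.75·e^(−0.0576·2/12) + 2.85·e^(−0.0576·5/12) = 7.1136
Current forward F = (S − I)·e^(rT) = (137.93 − 7.1136)·e^(0.0576·8/12) = 130.8164 × 1.039147 = 135.9375
Value (long) = (F − K)·e^(−rT) = (135.9375 − 145.90) × 0.962328 = -9.5872
Short position value = −(long value) = A$9.59

A$9.59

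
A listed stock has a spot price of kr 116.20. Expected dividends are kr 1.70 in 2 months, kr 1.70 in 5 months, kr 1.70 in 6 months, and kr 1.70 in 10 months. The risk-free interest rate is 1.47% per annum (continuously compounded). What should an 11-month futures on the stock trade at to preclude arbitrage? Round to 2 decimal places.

kr 110.93

PV(dividends) I = 1.70·e^(−0.0147·2/12) + 1.70·e^(−0.0147·5/12) + 1.70·e^(−0.0147·6/12) + 1.70·e^(−0.0147·10/12)
I = 1.6958 + 1.6896 + 1.6876 + 1.6793 = 6.7523
F = (S − I)·e^(rT) = (116.20 − 6.7523) · e^(0.0147·11/12)
= 109.4477 · e^0.013475 = 109.4477 × 1.013566 = kr 110.93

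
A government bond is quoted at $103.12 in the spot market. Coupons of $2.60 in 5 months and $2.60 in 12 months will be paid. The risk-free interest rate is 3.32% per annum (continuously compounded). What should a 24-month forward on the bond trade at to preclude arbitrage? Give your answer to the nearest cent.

PV(coupons) I = 2.60·e^(−0.0332·5/12) + 2.60·e^(−0.0332·12/12)
I = 2.5643 + 2.5151 = 5.0794
F = (S − I)·e^(rT) = (103.12 − 5.0794) · e^(0.0332·24/12)
= 98.0406 · e^0.066400 = 98.0406 × 1.068654 = $104.77

$104.77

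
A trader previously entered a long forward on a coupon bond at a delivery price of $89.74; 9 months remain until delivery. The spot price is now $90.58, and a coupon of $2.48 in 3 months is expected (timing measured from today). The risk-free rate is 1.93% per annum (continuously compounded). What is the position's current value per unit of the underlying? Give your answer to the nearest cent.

-$0.34

PV(remaining coupons) I = 2.48·e^(−0.0193·3/12) = 2.4681
Current forward F = (S − I)·e^(rT) = (90.58 − 2.4681)·e^(0.0193·9/12) = 88.1119 × 1.014580 = 89.3966
Value (long) = (F − K)·e^(−rT) = (89.3966 − 89.74) × 0.985629 = -0.3385
Value = -$0.34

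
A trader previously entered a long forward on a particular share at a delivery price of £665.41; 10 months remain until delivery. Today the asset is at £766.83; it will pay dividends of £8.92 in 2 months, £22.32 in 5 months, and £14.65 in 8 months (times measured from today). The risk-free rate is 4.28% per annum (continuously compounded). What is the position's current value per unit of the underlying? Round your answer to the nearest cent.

£79.71

PV(remaining dividends) I = 8.92·e^(−0.0428·2/12) + 22.32·e^(−0.0428·5/12) + 14.65·e^(−0.0428·8/12) = 45.0200
Current forward F = (S − I)·e^(rT) = (766.83 − 45.0200)·e^(0.0428·10/12) = 721.8100 × 1.036310 = 748.0189
Value (long) = (F − K)·e^(−rT) = (748.0189 − 665.41) × 0.964962 = 79.7144
Value = £79.71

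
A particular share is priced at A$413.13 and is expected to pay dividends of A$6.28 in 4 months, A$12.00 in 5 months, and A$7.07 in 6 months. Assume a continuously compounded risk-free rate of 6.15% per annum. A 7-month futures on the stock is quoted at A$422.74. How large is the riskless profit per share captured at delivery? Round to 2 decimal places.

PV(dividends) I = 6.28·e^(−0.0615·4/12) + 12.00·e^(−0.0615·5/12) + 7.07·e^(−0.0615·6/12) = 24.7049
Fair futures F* = (S − I)·e^(rT) = (413.13 − 24.7049)·e^0.035875 = 388.4251 × 1.036526 = 402.6127
Market A$422.74 > fair 402.6127: forward overpriced → cash-and-carry (borrow at r, buy the stock and collect the dividends, short the forward).
Profit at T = |F_mkt − F*| = |422.74 − 402.6127| = A$20.13 per share

A$20.13 per share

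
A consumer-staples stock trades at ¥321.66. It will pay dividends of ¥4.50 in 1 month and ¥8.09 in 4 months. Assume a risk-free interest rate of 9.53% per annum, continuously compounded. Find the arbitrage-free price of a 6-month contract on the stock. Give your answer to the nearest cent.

¥324.46

PV(dividends) I = 4.50·e^(−0.0953·1/12) + 8.09·e^(−0.0953·4/12)
I = 4.4644 + 7.8370 = 12.3014
F = (S − I)·e^(rT) = (321.66 − 12.3014) · e^(0.0953·6/12)
= 309.3586 · e^0.047650 = 309.3586 × 1.048804 = ¥324.46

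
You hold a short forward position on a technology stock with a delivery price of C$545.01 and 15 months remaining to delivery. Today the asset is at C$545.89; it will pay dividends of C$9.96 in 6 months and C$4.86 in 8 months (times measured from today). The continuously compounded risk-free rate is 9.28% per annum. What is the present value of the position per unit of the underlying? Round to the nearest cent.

PV(remaining dividends) I = 9.96·e^(−0.0928·6/12) + 4.86·e^(−0.0928·8/12) = 14.0769
Current forward F = (S − I)·e^(rT) = (545.89 − 14.0769)·e^(0.0928·15/12) = 531.8131 × 1.122996 = 597.2240
Value (long) = (F − K)·e^(−rT) = (597.2240 − 545.01) × 0.890475 = 46.4953
Short position value = −(long value) = -C$46.50

-C$46.50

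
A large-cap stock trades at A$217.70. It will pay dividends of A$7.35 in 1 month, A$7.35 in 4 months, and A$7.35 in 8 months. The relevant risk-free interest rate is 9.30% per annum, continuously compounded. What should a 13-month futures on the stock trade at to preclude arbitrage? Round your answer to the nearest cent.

PV(dividends) I = 7.35·e^(−0.0930·1/12) + 7.35·e^(−0.0930·4/12) + 7.35·e^(−0.0930·8/12)
I = 7.2933 + 7.1256 + 6.9081 = 21.3270
F = (S − I)·e^(rT) = (217.70 − 21.3270) · e^(0.0930·13/12)
= 196.3730 · e^0.100750 = 196.3730 × 1.106000 = A$217.19

A$217.19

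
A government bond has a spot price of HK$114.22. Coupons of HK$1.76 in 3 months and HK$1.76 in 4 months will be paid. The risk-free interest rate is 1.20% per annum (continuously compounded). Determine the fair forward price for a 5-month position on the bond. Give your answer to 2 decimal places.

PV(coupons) I = 1.76·e^(−0.0120·3/12) + 1.76·e^(−0.0120·4/12)
I = 1.7547 + 1.7530 = 3.5077
F = (S − I)·e^(rT) = (114.22 − 3.5077) · e^(0.0120·5/12)
= 110.7123 · e^0.005000 = 110.7123 × 1.005013 = HK$111.27

HK$111.27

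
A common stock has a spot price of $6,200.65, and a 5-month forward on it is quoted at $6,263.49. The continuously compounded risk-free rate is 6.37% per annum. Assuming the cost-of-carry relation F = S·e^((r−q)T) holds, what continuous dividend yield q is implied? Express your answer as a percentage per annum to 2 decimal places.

3.95%

From F = S·e^((r−q)T): (r − q) = ln(F/S)/T
ln(6263.49/6200.65) = ln(1.010134) = 0.010083
(r − q) = 0.010083 / (5/12) = 0.024199
q = r − ln(F/S)/T = 0.0637 − 0.024199 = 0.039501
q = 3.95%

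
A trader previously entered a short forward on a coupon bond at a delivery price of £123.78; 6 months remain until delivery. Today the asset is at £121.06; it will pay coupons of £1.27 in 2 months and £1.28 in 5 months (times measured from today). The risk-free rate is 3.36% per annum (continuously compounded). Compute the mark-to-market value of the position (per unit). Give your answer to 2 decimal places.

£3.18

PV(remaining coupons) I = 1.27·e^(−0.0336·2/12) + 1.28·e^(−0.0336·5/12) = 2.5251
Current forward F = (S − I)·e^(rT) = (121.06 − 2.5251)·e^(0.0336·6/12) = 118.5349 × 1.016942 = 120.5431
Value (long) = (F − K)·e^(−rT) = (120.5431 − 123.78) × 0.983340 = -3.1830
Short position value = −(long value) = £3.18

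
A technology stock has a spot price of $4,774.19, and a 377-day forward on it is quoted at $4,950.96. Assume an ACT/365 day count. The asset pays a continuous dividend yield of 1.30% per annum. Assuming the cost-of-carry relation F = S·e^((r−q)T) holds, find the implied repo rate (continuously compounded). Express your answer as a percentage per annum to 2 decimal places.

From F = S·e^((r−q)T): (r − q) = ln(F/S)/T
ln(4950.96/4774.19) = ln(1.037026) = 0.036357
(r − q) = 0.036357 / (377/365) = 0.035200
r = ln(F/S)/T + q = 0.035200 + 0.0130 = 0.048200
r = 4.82%

4.82%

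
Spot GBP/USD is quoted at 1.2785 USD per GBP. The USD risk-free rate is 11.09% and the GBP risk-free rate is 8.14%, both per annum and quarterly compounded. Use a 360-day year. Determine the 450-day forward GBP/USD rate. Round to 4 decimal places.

1.3254

By covered interest parity, F = S · (1+r_USD/4)^(4T) / (1+r_GBP/4)^(4T)
= 1.2785 × 1.146528 / 1.105976 = 1.2785 × 1.036666
F = 1.3254 USD per GBP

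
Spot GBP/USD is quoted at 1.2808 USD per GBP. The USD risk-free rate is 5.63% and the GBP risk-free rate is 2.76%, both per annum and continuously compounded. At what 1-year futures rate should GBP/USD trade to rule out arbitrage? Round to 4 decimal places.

1.3181

F = S·e^((r_USD − r_GBP)T) = 1.2808 · e^((0.0563 − 0.0276) × 1)
= 1.2808 · e^0.028700 = 1.2808 × 1.029116
F = 1.3181 USD per GBP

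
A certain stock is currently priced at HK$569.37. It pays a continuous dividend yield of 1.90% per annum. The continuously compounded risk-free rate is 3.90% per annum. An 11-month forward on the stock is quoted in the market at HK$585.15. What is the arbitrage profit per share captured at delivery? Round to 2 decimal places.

HK$5.25 per share

Fair forward: F* = S·e^(carry·T), with carry = (r − q) = 0.0390 − 0.0190 = 0.0200
F* = 569.37 · e^(0.0200 × 11/12) = 569.37 · e^0.018333 = 569.37 × 1.018502 = HK$579.9045
Market HK$585.15 > fair HK$579.9045: forward overpriced → cash-and-carry (buy spot, short the forward).
At maturity, profit = |F_mkt − F*| = |585.15 − 579.9045| = HK$5.25 per share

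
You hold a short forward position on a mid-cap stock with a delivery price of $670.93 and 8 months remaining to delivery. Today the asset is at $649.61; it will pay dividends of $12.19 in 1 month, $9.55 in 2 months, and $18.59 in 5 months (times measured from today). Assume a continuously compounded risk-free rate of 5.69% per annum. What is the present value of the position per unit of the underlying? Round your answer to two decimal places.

$36.09

PV(remaining dividends) I = 12.19·e^(−0.0569·1/12) + 9.55·e^(−0.0569·2/12) + 18.59·e^(−0.0569·5/12) = 39.7466
Current forward F = (S − I)·e^(rT) = (649.61 − 39.7466)·e^(0.0569·8/12) = 609.8634 × 1.038662 = 633.4419
Value (long) = (F − K)·e^(−rT) = (633.4419 − 670.93) × 0.962777 = -36.0927
Short position value = −(long value) = $36.09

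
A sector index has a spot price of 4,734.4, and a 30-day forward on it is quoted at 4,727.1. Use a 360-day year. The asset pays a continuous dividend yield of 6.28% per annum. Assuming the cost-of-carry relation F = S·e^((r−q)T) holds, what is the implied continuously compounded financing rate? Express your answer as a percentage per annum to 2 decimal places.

From F = S·e^((r−q)T): (r − q) = ln(F/S)/T
ln(4727.1/4734.4) = ln(0.998458) = -0.001543
(r − q) = -0.001543 / (30/360) = -0.018516
r = ln(F/S)/T + q = -0.018516 + 0.0628 = 0.044284
r = 4.43%

4.43%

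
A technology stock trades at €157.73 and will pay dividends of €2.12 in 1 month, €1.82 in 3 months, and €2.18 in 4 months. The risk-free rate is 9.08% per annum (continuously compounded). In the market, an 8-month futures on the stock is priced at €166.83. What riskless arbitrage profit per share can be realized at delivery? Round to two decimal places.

€5.63 per share

PV(dividends) I = 2.12·e^(−0.0908·1/12) + 1.82·e^(−0.0908·3/12) + 2.18·e^(−0.0908·4/12) = 5.9982
Fair futures F* = (S − I)·e^(rT) = (157.73 − 5.9982)·e^0.060533 = 151.7318 × 1.062403 = 161.2003
Market €166.83 > fair 161.2003: forward overpriced → cash-and-carry (borrow at r, buy the stock and collect the dividends, short the forward).
Profit at T = |F_mkt − F*| = |166.83 − 161.2003| = €5.63 per share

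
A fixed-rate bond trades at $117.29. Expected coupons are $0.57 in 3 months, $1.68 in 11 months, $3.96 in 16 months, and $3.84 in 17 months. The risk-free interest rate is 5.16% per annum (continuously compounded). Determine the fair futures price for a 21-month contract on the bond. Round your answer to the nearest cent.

$118.05

PV(coupons) I = 0.57·e^(−0.0516·3/12) + 1.68·e^(−0.0516·11/12) + 3.96·e^(−0.0516·16/12) + 3.84·e^(−0.0516·17/12)
I = 0.5627 + 1.6024 + 3.6967 + 3.5693 = 9.4311
F = (S − I)·e^(rT) = (117.29 − 9.4311) · e^(0.0516·21/12)
= 107.8589 · e^0.090300 = 107.8589 × 1.094503 = $118.05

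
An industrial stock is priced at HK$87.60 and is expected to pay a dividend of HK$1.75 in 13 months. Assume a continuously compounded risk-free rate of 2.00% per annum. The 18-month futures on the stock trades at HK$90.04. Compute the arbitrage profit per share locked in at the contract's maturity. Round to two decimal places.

HK$1.54 per share

PV(dividends) I = 1.75·e^(−0.0200·13/12) = 1.7125
Fair futures F* = (S − I)·e^(rT) = (87.60 − 1.7125)·e^0.030000 = 85.8875 × 1.030455 = 88.5032
Market HK$90.04 > fair 88.5032: forward overpriced → cash-and-carry (borrow at r, buy the stock and collect the dividends, short the forward).
Profit at T = |F_mkt − F*| = |90.04 − 88.5032| = HK$1.54 per share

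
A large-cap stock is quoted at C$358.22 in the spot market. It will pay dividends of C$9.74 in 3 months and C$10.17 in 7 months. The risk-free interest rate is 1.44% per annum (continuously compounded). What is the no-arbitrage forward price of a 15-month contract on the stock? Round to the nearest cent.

C$344.58

PV(dividends) I = 9.74·e^(−0.0144·3/12) + 10.17·e^(−0.0144·7/12)
I = 9.7050 + 10.0849 = 19.7899
F = (S − I)·e^(rT) = (358.22 − 19.7899) · e^(0.0144·15/12)
= 338.4301 · e^0.018000 = 338.4301 × 1.018163 = C$344.58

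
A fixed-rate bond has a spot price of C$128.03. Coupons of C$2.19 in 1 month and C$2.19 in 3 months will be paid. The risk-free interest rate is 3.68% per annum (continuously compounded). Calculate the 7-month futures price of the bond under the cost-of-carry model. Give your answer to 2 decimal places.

C$126.36

PV(coupons) I = 2.19·e^(−0.0368·1/12) + 2.19·e^(−0.0368·3/12)
I = 2.1833 + 2.1699 = 4.3532
F = (S − I)·e^(rT) = (128.03 − 4.3532) · e^(0.0368·7/12)
= 123.6768 · e^0.021467 = 123.6768 × 1.021699 = C$126.36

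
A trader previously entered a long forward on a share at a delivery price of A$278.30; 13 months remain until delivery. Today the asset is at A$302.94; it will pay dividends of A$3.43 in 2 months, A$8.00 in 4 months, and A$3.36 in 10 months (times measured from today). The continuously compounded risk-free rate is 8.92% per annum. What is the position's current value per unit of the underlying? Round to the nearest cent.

PV(remaining dividends) I = 3.43·e^(−0.0892·2/12) + 8.00·e^(−0.0892·4/12) + 3.36·e^(−0.0892·10/12) = 14.2643
Current forward F = (S − I)·e^(rT) = (302.94 − 14.2643)·e^(0.0892·13/12) = 288.6757 × 1.101456 = 317.9636
Value (long) = (F − K)·e^(−rT) = (317.9636 − 278.30) × 0.907889 = 36.0101
Value = A$36.01

A$36.01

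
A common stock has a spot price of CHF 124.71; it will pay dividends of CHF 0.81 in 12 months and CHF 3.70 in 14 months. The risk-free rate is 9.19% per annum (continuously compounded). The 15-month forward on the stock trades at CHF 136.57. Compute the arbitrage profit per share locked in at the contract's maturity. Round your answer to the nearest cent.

CHF 1.24 per share

PV(dividends) I = 0.81·e^(−0.0919·12/12) + 3.70·e^(−0.0919·14/12) = 4.0627
Fair forward F* = (S − I)·e^(rT) = (124.71 − 4.0627)·e^0.114875 = 120.6473 × 1.121733 = 135.3341
Market CHF 136.57 > fair 135.3341: forward overpriced → cash-and-carry (borrow at r, buy the stock and collect the dividends, short the forward).
Profit at T = |F_mkt − F*| = |136.57 − 135.3341| = CHF 1.24 per share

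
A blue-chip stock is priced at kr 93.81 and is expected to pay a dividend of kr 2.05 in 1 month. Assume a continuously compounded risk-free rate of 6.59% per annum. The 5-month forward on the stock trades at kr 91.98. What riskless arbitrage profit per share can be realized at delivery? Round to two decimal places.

kr 2.35 per share

PV(dividends) I = 2.05·e^(−0.0659·1/12) = 2.0388
Fair forward F* = (S − I)·e^(rT) = (93.81 − 2.0388)·e^0.027458 = 91.7712 × 1.027838 = 94.3259
Market kr 91.98 < fair 94.3259: forward underpriced → reverse cash-and-carry (short the stock, invest proceeds at r, pay the dividends, go long the forward).
Profit at T = |F_mkt − F*| = |91.98 − 94.3259| = kr 2.35 per share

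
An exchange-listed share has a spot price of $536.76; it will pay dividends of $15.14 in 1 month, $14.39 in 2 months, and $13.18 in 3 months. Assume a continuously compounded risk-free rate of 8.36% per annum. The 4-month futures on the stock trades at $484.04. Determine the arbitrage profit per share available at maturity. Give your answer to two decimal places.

PV(dividends) I = 15.14·e^(−0.0836·1/12) + 14.39·e^(−0.0836·2/12) + 13.18·e^(−0.0836·3/12) = 42.1332
Fair futures F* = (S − I)·e^(rT) = (536.76 − 42.1332)·e^0.027867 = 494.6268 × 1.028259 = 508.6045
Market $484.04 < fair 508.6045: forward underpriced → reverse cash-and-carry (short the stock, invest proceeds at r, pay the dividends, go long the forward).
Profit at T = |F_mkt − F*| = |484.04 − 508.6045| = $24.56 per share

$24.56 per share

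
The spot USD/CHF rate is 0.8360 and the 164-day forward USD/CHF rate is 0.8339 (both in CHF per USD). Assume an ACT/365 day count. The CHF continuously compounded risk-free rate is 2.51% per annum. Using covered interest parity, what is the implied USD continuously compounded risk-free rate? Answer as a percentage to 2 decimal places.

3.07%

F = S·e^((r_CHF − r_USD)T) ⇒ r_USD = r_CHF − ln(F/S)/T
ln(0.8339/0.8360) = -0.002515; /(164/365) = -0.005597
r_USD = 0.0251 + 0.005597 = 0.030697
r_USD = 3.07%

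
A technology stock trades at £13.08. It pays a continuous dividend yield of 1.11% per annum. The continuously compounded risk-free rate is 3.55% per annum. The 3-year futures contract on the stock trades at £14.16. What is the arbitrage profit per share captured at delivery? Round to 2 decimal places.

£0.09 per share

Fair futures: F* = S·e^(carry·T), with carry = (r − q) = 0.0355 − 0.0111 = 0.0244
F* = 13.08 · e^(0.0244 × 3) = 13.08 · e^0.073200 = 13.08 × 1.075946 = £14.0734
Market £14.16 > fair £14.0734: forward overpriced → cash-and-carry (buy spot, short the forward).
At maturity, profit = |F_mkt − F*| = |14.16 − 14.0734| = £0.09 per share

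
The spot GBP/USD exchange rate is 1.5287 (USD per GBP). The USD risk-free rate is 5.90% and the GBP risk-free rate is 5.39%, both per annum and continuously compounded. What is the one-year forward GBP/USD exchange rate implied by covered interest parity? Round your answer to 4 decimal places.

1.5365

F = S·e^((r_USD − r_GBP)T) = 1.5287 · e^((0.0590 − 0.0539) × 12/12)
= 1.5287 · e^0.005100 = 1.5287 × 1.005113
F = 1.5365 USD per GBP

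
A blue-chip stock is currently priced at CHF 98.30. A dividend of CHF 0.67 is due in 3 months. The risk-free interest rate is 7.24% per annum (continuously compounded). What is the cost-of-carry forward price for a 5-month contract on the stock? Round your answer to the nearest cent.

CHF 100.63

PV(dividends) I = 0.67·e^(−0.0724·3/12)
I = 0.6580
F = (S − I)·e^(rT) = (98.30 − 0.6580) · e^(0.0724·5/12)
= 97.6420 · e^0.030167 = 97.6420 × 1.030627 = CHF 100.63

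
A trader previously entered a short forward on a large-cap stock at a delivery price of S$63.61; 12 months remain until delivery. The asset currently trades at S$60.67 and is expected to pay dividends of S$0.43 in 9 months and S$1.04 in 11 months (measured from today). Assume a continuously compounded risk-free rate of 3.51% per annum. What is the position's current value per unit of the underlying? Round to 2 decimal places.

PV(remaining dividends) I = 0.43·e^(−0.0351·9/12) + 1.04·e^(−0.0351·11/12) = 1.4259
Current forward F = (S − I)·e^(rT) = (60.67 − 1.4259)·e^(0.0351·12/12) = 59.2441 × 1.035723 = 61.3605
Value (long) = (F − K)·e^(−rT) = (61.3605 − 63.61) × 0.965509 = -2.1719
Short position value = −(long value) = S$2.17

S$2.17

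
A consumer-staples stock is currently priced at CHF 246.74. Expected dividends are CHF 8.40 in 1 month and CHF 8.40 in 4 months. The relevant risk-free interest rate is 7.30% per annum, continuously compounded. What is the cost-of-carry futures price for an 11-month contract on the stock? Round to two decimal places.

PV(dividends) I = 8.40·e^(−0.0730·1/12) + 8.40·e^(−0.0730·4/12)
I = 8.3491 + 8.1981 = 16.5472
F = (S − I)·e^(rT) = (246.74 − 16.5472) · e^(0.0730·11/12)
= 230.1928 · e^0.066917 = 230.1928 × 1.069207 = CHF 246.12

CHF 246.12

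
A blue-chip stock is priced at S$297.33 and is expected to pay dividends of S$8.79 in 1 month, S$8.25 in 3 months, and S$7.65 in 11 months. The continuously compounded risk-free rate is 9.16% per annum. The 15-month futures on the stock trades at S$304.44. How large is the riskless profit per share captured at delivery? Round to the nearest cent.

S$2.25 per share

PV(dividends) I = 8.79·e^(−0.0916·1/12) + 8.25·e^(−0.0916·3/12) + 7.65·e^(−0.0916·11/12) = 23.8203
Fair futures F* = (S − I)·e^(rT) = (297.33 − 23.8203)·e^0.114500 = 273.5097 × 1.121313 = 306.6900
Market S$304.44 < fair 306.6900: forward underpriced → reverse cash-and-carry (short the stock, invest proceeds at r, pay the dividends, go long the forward).
Profit at T = |F_mkt − F*| = |304.44 − 306.6900| = S$2.25 per share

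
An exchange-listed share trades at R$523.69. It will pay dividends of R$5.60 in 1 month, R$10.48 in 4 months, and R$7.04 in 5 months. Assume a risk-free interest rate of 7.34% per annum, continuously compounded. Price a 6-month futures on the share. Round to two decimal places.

R$519.80

PV(dividends) I = 5.60·e^(−0.0734·1/12) + 10.48·e^(−0.0734·4/12) + 7.04·e^(−0.0734·5/12)
I = 5.5659 + 10.2267 + 6.8280 = 22.6206
F = (S − I)·e^(rT) = (523.69 − 22.6206) · e^(0.0734·6/12)
= 501.0694 · e^0.036700 = 501.0694 × 1.037382 = R$519.80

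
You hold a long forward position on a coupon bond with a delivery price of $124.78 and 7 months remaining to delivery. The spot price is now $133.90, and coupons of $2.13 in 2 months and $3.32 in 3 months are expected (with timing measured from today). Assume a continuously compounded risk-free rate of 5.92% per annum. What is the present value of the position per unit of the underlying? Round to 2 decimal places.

PV(remaining coupons) I = 2.13·e^(−0.0592·2/12) + 3.32·e^(−0.0592·3/12) = 5.3803
Current forward F = (S − I)·e^(rT) = (133.90 − 5.3803)·e^(0.0592·7/12) = 128.5197 × 1.035137 = 133.0355
Value (long) = (F − K)·e^(−rT) = (133.0355 − 124.78) × 0.966056 = 7.9753
Value = $7.98

$7.98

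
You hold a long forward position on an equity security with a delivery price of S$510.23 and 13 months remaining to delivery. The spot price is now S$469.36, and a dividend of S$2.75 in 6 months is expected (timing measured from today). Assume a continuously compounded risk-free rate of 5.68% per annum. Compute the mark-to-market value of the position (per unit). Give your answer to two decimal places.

PV(remaining dividends) I = 2.75·e^(−0.0568·6/12) = 2.6730
Current forward F = (S − I)·e^(rT) = (469.36 − 2.6730)·e^(0.0568·13/12) = 466.6870 × 1.063466 = 496.3058
Value (long) = (F − K)·e^(−rT) = (496.3058 − 510.23) × 0.940322 = -13.0932
Value = -S$13.09

-S$13.09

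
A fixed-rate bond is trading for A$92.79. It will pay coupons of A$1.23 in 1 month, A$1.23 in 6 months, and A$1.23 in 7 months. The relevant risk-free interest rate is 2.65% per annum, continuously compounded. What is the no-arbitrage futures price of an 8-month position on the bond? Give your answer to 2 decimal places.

A$90.73

PV(coupons) I = 1.23·e^(−0.0265·1/12) + 1.23·e^(−0.0265·6/12) + 1.23·e^(−0.0265·7/12)
I = 1.2273 + 1.2138 + 1.2111 = 3.6522
F = (S − I)·e^(rT) = (92.79 − 3.6522) · e^(0.0265·8/12)
= 89.1378 · e^0.017667 = 89.1378 × 1.017824 = A$90.73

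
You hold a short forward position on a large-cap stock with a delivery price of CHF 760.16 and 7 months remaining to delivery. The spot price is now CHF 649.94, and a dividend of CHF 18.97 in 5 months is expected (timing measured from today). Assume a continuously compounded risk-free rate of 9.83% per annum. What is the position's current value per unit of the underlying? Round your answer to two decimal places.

CHF 86.07

PV(remaining dividends) I = 18.97·e^(−0.0983·5/12) = 18.2087
Current forward F = (S − I)·e^(rT) = (649.94 − 18.2087)·e^(0.0983·7/12) = 631.7313 × 1.059018 = 669.0148
Value (long) = (F − K)·e^(−rT) = (669.0148 − 760.16) × 0.944271 = -86.0658
Short position value = −(long value) = CHF 86.07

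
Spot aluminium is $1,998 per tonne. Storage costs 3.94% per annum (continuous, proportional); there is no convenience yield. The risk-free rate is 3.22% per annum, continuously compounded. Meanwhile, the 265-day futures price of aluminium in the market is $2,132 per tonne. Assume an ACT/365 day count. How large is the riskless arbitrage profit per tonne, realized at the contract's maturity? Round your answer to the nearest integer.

$27 per tonne

Fair futures: F* = S·e^(carry·T), with carry = (r + u) = 0.0322 + 0.0394 = 0.0716
F* = 1998 · e^(0.0716 × 265/365) = 1998 · e^0.051984 = 1998 × 1.053359 = $2104.6113
Market $2132 > fair $2104.6113: forward overpriced → cash-and-carry (buy spot, short the forward).
At maturity, profit = |F_mkt − F*| = |2132 − 2104.6113| = $27 per tonne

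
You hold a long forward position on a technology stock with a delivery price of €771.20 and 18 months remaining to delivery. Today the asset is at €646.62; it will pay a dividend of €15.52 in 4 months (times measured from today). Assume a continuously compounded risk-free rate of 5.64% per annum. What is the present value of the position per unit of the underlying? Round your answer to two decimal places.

-€77.25

PV(remaining dividends) I = 15.52·e^(−0.0564·4/12) = 15.2309
Current forward F = (S − I)·e^(rT) = (646.62 − 15.2309)·e^(0.0564·18/12) = 631.3891 × 1.088282 = 687.1294
Value (long) = (F − K)·e^(−rT) = (687.1294 − 771.20) × 0.918880 = -77.2508
Value = -€77.25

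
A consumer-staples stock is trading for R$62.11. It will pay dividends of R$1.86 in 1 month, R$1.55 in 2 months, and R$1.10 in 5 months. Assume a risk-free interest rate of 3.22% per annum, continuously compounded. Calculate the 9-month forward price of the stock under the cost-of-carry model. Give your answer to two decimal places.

R$59.04

PV(dividends) I = 1.86·e^(−0.0322·1/12) + 1.55·e^(−0.0322·2/12) + 1.10·e^(−0.0322·5/12)
I = 1.8550 + 1.5417 + 1.0853 = 4.4820
F = (S − I)·e^(rT) = (62.11 − 4.4820) · e^(0.0322·9/12)
= 57.6280 · e^0.024150 = 57.6280 × 1.024444 = R$59.04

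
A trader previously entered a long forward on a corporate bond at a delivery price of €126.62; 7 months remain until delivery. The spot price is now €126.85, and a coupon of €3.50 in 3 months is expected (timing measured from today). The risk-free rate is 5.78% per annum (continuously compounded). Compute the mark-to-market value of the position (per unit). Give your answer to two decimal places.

PV(remaining coupons) I = 3.50·e^(−0.0578·3/12) = 3.4498
Current forward F = (S − I)·e^(rT) = (126.85 − 3.4498)·e^(0.0578·7/12) = 123.4002 × 1.034292 = 127.6318
Value (long) = (F − K)·e^(−rT) = (127.6318 − 126.62) × 0.966845 = 0.9783
Value = €0.98

€0.98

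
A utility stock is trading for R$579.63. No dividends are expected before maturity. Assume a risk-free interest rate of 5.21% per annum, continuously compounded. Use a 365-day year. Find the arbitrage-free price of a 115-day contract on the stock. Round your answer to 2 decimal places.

F = S·e^(rT) = 579.63 · e^(0.0521 × 115/365)
= 579.63 · e^0.016415 = 579.63 × 1.016550
F = R$589.22

R$589.22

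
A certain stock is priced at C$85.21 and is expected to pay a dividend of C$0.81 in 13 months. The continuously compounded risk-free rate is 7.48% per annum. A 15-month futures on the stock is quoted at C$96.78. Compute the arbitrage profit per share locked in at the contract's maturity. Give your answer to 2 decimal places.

PV(dividends) I = 0.81·e^(−0.0748·13/12) = 0.7470
Fair futures F* = (S − I)·e^(rT) = (85.21 − 0.7470)·e^0.093500 = 84.4630 × 1.098011 = 92.7413
Market C$96.78 > fair 92.7413: forward overpriced → cash-and-carry (borrow at r, buy the stock and collect the dividends, short the forward).
Profit at T = |F_mkt − F*| = |96.78 − 92.7413| = C$4.04 per share

C$4.04 per share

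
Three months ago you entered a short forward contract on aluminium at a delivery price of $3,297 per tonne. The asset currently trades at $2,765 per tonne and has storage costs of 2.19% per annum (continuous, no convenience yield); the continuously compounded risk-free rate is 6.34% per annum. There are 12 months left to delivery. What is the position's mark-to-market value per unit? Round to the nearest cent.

$268.24 per tonne

Current fair forward for the remaining 12 months: F = S·e^((r + u)·T), (r + u) = 0.0634 + 0.0219 = 0.0853
F = 2765 · e^(0.0853 × 12/12) = 2765 × 1.08904373 = 3011.2059
Value of long forward = (F − K)·e^(−rT) = (3011.2059 − 3297) · e^(−0.0634·12/12)
= -285.7941 × 0.93856797 = -268.24
Short position value = −(long value) = $268.24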